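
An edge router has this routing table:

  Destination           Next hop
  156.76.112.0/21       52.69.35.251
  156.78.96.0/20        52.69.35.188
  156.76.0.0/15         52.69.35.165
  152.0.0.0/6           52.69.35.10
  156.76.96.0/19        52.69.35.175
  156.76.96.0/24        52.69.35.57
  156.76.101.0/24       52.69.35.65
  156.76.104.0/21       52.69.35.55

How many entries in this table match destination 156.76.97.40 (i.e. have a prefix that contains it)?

Prefixes containing 156.76.97.40:
  156.76.0.0/15 (156.76.0.0 - 156.77.255.255)
  156.76.96.0/19 (156.76.96.0 - 156.76.127.255)
Total matching entries: 2.

2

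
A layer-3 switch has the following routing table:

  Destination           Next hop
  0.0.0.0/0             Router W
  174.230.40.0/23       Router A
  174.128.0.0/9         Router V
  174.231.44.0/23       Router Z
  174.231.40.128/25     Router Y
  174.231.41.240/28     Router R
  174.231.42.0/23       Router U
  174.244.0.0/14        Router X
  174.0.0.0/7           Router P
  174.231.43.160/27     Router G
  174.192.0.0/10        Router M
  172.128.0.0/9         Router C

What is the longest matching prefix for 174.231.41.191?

Entries matching 174.231.41.191:
  0.0.0.0/0 (default, matches everything)
  174.0.0.0/7 (174.0.0.0 - 175.255.255.255)
  174.128.0.0/9 (174.128.0.0 - 174.255.255.255)
  174.192.0.0/10 (174.192.0.0 - 174.255.255.255)
Most specific is 174.192.0.0/10.

174.192.0.0/10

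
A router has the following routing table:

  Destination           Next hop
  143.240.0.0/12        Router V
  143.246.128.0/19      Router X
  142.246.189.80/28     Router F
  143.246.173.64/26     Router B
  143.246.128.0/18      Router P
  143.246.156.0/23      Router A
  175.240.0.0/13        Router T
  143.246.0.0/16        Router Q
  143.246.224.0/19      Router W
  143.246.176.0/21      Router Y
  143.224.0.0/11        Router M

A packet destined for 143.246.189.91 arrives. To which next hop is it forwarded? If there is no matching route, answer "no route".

Routes whose prefix contains 143.246.189.91:
  143.224.0.0/11 (143.224.0.0 - 143.255.255.255) -> Router M
  143.240.0.0/12 (143.240.0.0 - 143.255.255.255) -> Router V
  143.246.0.0/16 (143.246.0.0 - 143.246.255.255) -> Router Q
  143.246.128.0/18 (143.246.128.0 - 143.246.191.255) -> Router P
More-specific entries that do NOT match:
  142.246.189.80/28 (142.246.189.80 - 142.246.189.95) does not contain 143.246.189.91
  143.246.173.64/26 (143.246.173.64 - 143.246.173.127) does not contain 143.246.189.91
  143.246.156.0/23 (143.246.156.0 - 143.246.157.255) does not contain 143.246.189.91
  143.246.176.0/21 (143.246.176.0 - 143.246.183.255) does not contain 143.246.189.91
  143.246.128.0/19 (143.246.128.0 - 143.246.159.255) does not contain 143.246.189.91
  143.246.224.0/19 (143.246.224.0 - 143.246.255.255) does not contain 143.246.189.91
Longest matching prefix is /18 -> next hop Router P.

Router P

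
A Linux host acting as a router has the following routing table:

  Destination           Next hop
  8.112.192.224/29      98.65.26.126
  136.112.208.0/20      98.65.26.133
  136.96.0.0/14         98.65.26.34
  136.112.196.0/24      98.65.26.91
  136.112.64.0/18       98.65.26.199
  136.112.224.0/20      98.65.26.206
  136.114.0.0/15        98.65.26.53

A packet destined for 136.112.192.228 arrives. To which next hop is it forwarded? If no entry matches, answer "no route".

No entry's prefix contains 136.112.192.228; there is no default route.

no route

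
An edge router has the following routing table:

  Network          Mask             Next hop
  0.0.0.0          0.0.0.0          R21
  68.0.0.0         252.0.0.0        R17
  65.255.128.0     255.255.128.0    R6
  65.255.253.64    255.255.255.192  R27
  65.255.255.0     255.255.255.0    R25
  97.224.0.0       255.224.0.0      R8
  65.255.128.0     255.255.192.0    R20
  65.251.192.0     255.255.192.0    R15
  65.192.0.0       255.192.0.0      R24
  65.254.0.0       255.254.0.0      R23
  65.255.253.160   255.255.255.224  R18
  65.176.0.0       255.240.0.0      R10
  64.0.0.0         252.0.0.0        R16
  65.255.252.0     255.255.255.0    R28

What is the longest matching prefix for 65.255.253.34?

Entries matching 65.255.253.34:
  0.0.0.0/0 (default, matches everything)
  64.0.0.0/6 (64.0.0.0 - 67.255.255.255)
  65.192.0.0/10 (65.192.0.0 - 65.255.255.255)
  65.254.0.0/15 (65.254.0.0 - 65.255.255.255)
  65.255.128.0/17 (65.255.128.0 - 65.255.255.255)
Most specific is 65.255.128.0/17.

65.255.128.0/17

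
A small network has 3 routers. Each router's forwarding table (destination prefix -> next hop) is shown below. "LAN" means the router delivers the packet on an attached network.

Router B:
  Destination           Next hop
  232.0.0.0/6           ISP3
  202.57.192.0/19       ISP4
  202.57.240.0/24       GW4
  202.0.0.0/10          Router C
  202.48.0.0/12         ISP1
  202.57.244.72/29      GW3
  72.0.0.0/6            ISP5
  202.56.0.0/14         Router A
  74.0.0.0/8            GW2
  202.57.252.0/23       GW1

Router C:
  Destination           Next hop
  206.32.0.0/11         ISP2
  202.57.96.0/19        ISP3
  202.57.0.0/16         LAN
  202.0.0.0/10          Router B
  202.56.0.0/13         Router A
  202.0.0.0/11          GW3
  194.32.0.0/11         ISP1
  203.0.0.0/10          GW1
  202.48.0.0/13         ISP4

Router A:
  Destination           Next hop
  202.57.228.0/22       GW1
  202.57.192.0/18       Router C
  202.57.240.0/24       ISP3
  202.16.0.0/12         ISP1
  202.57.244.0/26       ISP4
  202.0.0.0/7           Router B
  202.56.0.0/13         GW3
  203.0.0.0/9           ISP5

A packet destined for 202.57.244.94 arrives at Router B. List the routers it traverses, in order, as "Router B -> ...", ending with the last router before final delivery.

At Router B: longest match for 202.57.244.94 is 202.56.0.0/14 -> Router A
At Router A: longest match for 202.57.244.94 is 202.57.192.0/18 -> Router C
At Router C: longest match for 202.57.244.94 is 202.57.0.0/16 -> LAN

Router B -> Router A -> Router C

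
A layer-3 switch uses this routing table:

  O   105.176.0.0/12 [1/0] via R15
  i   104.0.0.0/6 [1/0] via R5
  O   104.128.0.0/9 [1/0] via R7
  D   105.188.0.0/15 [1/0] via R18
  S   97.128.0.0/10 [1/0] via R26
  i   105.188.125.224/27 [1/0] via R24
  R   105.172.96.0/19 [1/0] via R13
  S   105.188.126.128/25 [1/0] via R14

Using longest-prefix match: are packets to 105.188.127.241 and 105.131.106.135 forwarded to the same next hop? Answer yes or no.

105.188.127.241: longest match 105.188.0.0/15 -> R18
105.131.106.135: longest match 104.0.0.0/6 -> R5

no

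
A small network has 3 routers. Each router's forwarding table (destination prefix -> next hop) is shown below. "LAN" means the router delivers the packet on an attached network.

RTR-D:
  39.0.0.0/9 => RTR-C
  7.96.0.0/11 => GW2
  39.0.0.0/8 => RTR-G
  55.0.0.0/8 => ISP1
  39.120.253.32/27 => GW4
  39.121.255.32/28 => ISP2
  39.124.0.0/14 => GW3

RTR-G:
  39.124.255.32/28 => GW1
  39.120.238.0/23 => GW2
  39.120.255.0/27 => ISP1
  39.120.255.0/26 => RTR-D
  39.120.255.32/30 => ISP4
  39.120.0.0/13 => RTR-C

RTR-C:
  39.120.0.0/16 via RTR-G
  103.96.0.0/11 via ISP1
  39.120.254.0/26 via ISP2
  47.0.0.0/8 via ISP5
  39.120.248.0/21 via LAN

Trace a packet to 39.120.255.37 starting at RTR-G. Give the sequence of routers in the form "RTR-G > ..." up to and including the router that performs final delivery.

At RTR-G: longest match for 39.120.255.37 is 39.120.255.0/26 -> RTR-D
At RTR-D: longest match for 39.120.255.37 is 39.0.0.0/9 -> RTR-C
At RTR-C: longest match for 39.120.255.37 is 39.120.248.0/21 -> LAN

RTR-G > RTR-D > RTR-C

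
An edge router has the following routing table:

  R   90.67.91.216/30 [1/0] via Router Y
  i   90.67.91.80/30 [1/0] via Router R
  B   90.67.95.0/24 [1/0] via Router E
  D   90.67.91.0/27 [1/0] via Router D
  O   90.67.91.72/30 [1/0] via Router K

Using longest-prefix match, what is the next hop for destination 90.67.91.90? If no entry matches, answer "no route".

no route

No entry's prefix contains 90.67.91.90; there is no default route.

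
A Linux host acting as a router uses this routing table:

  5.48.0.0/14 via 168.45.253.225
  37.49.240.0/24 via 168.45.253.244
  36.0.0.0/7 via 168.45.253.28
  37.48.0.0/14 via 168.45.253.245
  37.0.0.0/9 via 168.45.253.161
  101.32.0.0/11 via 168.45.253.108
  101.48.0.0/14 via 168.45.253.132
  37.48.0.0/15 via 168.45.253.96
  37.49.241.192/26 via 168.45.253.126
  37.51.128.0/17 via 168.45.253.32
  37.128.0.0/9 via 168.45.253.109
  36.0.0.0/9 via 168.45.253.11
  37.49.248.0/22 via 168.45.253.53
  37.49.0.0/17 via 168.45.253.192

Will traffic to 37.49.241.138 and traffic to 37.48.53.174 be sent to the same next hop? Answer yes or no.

37.49.241.138: longest match 37.48.0.0/15 -> 168.45.253.96
37.48.53.174: longest match 37.48.0.0/15 -> 168.45.253.96

yes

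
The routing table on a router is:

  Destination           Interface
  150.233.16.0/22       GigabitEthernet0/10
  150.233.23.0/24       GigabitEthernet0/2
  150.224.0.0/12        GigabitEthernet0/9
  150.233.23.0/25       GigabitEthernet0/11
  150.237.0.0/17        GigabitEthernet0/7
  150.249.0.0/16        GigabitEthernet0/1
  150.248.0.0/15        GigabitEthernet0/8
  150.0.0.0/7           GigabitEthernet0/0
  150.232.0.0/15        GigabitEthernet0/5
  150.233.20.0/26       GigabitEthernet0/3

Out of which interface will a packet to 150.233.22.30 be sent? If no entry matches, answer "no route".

GigabitEthernet0/5

Routes whose prefix contains 150.233.22.30:
  150.0.0.0/7 (150.0.0.0 - 151.255.255.255) -> GigabitEthernet0/0
  150.224.0.0/12 (150.224.0.0 - 150.239.255.255) -> GigabitEthernet0/9
  150.232.0.0/15 (150.232.0.0 - 150.233.255.255) -> GigabitEthernet0/5
More-specific entries that do NOT match:
  150.233.20.0/26 (150.233.20.0 - 150.233.20.63) does not contain 150.233.22.30
  150.233.23.0/25 (150.233.23.0 - 150.233.23.127) does not contain 150.233.22.30
  150.233.23.0/24 (150.233.23.0 - 150.233.23.255) does not contain 150.233.22.30
  150.233.16.0/22 (150.233.16.0 - 150.233.19.255) does not contain 150.233.22.30
  150.237.0.0/17 (150.237.0.0 - 150.237.127.255) does not contain 150.233.22.30
  150.249.0.0/16 (150.249.0.0 - 150.249.255.255) does not contain 150.233.22.30
Longest matching prefix is /15 -> interface GigabitEthernet0/5.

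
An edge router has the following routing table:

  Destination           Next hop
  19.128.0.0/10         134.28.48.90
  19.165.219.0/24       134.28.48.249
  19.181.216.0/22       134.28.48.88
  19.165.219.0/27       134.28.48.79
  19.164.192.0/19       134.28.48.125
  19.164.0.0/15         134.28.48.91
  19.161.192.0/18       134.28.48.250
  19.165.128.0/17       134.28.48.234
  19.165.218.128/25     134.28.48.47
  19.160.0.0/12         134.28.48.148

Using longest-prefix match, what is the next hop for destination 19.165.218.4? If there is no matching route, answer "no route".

Routes whose prefix contains 19.165.218.4:
  19.128.0.0/10 (19.128.0.0 - 19.191.255.255) -> 134.28.48.90
  19.160.0.0/12 (19.160.0.0 - 19.175.255.255) -> 134.28.48.148
  19.164.0.0/15 (19.164.0.0 - 19.165.255.255) -> 134.28.48.91
  19.165.128.0/17 (19.165.128.0 - 19.165.255.255) -> 134.28.48.234
More-specific entries that do NOT match:
  19.165.219.0/27 (19.165.219.0 - 19.165.219.31) does not contain 19.165.218.4
  19.165.218.128/25 (19.165.218.128 - 19.165.218.255) does not contain 19.165.218.4
  19.165.219.0/24 (19.165.219.0 - 19.165.219.255) does not contain 19.165.218.4
  19.181.216.0/22 (19.181.216.0 - 19.181.219.255) does not contain 19.165.218.4
  19.164.192.0/19 (19.164.192.0 - 19.164.223.255) does not contain 19.165.218.4
  19.161.192.0/18 (19.161.192.0 - 19.161.255.255) does not contain 19.165.218.4
Longest matching prefix is /17 -> next hop 134.28.48.234.

134.28.48.234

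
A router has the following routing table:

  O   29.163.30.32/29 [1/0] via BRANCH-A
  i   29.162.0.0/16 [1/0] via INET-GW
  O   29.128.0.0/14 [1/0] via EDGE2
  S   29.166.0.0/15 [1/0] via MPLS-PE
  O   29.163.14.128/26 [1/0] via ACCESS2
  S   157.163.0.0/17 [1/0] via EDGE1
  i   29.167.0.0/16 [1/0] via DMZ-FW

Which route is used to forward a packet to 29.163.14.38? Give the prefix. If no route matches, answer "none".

29.163.14.38 is outside every listed prefix and there is no default route.

none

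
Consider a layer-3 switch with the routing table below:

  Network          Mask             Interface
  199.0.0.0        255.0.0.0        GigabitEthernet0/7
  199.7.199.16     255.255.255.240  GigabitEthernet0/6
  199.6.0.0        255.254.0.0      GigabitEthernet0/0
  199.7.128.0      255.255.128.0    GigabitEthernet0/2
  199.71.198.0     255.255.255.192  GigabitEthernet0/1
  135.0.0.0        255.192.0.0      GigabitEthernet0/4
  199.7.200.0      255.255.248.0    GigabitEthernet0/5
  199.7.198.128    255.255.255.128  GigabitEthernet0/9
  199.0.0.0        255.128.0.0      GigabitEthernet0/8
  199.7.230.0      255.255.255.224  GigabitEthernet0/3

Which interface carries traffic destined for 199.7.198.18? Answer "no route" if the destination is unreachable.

Routes whose prefix contains 199.7.198.18:
  199.0.0.0/8 (199.0.0.0 - 199.255.255.255) -> GigabitEthernet0/7
  199.0.0.0/9 (199.0.0.0 - 199.127.255.255) -> GigabitEthernet0/8
  199.6.0.0/15 (199.6.0.0 - 199.7.255.255) -> GigabitEthernet0/0
  199.7.128.0/17 (199.7.128.0 - 199.7.255.255) -> GigabitEthernet0/2
More-specific entries that do NOT match:
  199.7.199.16/28 (199.7.199.16 - 199.7.199.31) does not contain 199.7.198.18
  199.7.230.0/27 (199.7.230.0 - 199.7.230.31) does not contain 199.7.198.18
  199.71.198.0/26 (199.71.198.0 - 199.71.198.63) does not contain 199.7.198.18
  199.7.198.128/25 (199.7.198.128 - 199.7.198.255) does not contain 199.7.198.18
  199.7.200.0/21 (199.7.200.0 - 199.7.207.255) does not contain 199.7.198.18
Longest matching prefix is /17 -> interface GigabitEthernet0/2.

GigabitEthernet0/2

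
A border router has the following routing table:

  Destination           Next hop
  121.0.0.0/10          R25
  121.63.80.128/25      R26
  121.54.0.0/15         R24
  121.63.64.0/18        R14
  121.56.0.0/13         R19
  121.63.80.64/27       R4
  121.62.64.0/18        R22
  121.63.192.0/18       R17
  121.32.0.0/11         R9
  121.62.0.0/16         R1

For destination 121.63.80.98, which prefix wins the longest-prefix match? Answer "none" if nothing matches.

Entries matching 121.63.80.98:
  121.0.0.0/10 (121.0.0.0 - 121.63.255.255)
  121.32.0.0/11 (121.32.0.0 - 121.63.255.255)
  121.56.0.0/13 (121.56.0.0 - 121.63.255.255)
  121.63.64.0/18 (121.63.64.0 - 121.63.127.255)
Most specific is 121.63.64.0/18.

121.63.64.0/18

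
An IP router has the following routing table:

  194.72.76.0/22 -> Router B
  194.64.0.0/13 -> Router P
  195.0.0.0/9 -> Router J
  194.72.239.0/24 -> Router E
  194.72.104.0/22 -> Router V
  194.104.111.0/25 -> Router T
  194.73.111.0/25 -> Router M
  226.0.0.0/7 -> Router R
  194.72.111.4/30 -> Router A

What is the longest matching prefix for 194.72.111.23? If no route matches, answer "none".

194.72.111.23 is outside every listed prefix and there is no default route.

none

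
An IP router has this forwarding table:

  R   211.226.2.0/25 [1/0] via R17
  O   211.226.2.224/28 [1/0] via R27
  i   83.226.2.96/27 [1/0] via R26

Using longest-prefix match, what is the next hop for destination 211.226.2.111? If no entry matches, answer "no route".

R17

Routes whose prefix contains 211.226.2.111:
  211.226.2.0/25 (211.226.2.0 - 211.226.2.127) -> R17
More-specific entries that do NOT match:
  211.226.2.224/28 (211.226.2.224 - 211.226.2.239) does not contain 211.226.2.111
  83.226.2.96/27 (83.226.2.96 - 83.226.2.127) does not contain 211.226.2.111
Longest matching prefix is /25 -> next hop R17.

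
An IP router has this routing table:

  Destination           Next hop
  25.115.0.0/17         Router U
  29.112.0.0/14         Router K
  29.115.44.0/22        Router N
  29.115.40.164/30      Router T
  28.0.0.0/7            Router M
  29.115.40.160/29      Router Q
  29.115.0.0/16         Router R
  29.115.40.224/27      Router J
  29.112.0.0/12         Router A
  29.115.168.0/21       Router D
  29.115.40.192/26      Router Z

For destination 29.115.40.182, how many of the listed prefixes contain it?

4

Prefixes containing 29.115.40.182:
  28.0.0.0/7 (28.0.0.0 - 29.255.255.255)
  29.112.0.0/12 (29.112.0.0 - 29.127.255.255)
  29.112.0.0/14 (29.112.0.0 - 29.115.255.255)
  29.115.0.0/16 (29.115.0.0 - 29.115.255.255)
Total matching entries: 4.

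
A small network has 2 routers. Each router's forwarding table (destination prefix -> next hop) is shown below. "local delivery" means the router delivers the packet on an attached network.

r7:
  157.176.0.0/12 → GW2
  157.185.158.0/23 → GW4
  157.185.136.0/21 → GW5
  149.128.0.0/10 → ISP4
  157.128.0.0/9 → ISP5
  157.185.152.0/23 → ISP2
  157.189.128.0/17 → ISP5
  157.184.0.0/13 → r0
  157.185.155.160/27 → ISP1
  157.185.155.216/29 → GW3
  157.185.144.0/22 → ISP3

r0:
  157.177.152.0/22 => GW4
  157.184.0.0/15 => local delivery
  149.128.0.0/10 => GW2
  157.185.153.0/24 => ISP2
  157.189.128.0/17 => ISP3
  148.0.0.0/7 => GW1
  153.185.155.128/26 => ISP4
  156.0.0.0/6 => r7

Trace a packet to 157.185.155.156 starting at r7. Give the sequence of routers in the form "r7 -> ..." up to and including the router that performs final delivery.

r7 -> r0

At r7: longest match for 157.185.155.156 is 157.184.0.0/13 -> r0
At r0: longest match for 157.185.155.156 is 157.184.0.0/15 -> local delivery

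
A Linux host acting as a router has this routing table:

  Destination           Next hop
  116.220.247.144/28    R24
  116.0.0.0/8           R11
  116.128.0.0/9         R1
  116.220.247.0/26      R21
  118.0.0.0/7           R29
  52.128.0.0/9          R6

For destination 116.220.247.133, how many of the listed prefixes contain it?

Prefixes containing 116.220.247.133:
  116.0.0.0/8 (116.0.0.0 - 116.255.255.255)
  116.128.0.0/9 (116.128.0.0 - 116.255.255.255)
Total matching entries: 2.

2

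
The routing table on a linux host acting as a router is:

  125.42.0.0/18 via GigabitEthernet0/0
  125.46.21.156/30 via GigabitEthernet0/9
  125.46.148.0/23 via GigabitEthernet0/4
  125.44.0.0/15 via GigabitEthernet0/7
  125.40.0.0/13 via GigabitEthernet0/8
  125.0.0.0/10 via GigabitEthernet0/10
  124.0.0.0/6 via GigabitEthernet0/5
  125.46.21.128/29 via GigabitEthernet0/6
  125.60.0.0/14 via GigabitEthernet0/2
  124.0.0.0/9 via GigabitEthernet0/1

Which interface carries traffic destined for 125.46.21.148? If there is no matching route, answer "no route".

GigabitEthernet0/8

Routes whose prefix contains 125.46.21.148:
  124.0.0.0/6 (124.0.0.0 - 127.255.255.255) -> GigabitEthernet0/5
  125.0.0.0/10 (125.0.0.0 - 125.63.255.255) -> GigabitEthernet0/10
  125.40.0.0/13 (125.40.0.0 - 125.47.255.255) -> GigabitEthernet0/8
More-specific entries that do NOT match:
  125.46.21.156/30 (125.46.21.156 - 125.46.21.159) does not contain 125.46.21.148
  125.46.21.128/29 (125.46.21.128 - 125.46.21.135) does not contain 125.46.21.148
  125.46.148.0/23 (125.46.148.0 - 125.46.149.255) does not contain 125.46.21.148
  125.42.0.0/18 (125.42.0.0 - 125.42.63.255) does not contain 125.46.21.148
  125.44.0.0/15 (125.44.0.0 - 125.45.255.255) does not contain 125.46.21.148
  125.60.0.0/14 (125.60.0.0 - 125.63.255.255) does not contain 125.46.21.148
Longest matching prefix is /13 -> interface GigabitEthernet0/8.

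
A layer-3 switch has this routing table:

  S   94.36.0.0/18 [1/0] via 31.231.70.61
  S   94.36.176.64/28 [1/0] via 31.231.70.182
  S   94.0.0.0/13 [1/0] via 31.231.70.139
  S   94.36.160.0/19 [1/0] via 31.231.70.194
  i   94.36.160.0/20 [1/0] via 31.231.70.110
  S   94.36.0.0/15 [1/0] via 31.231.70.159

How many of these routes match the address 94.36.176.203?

2

Prefixes containing 94.36.176.203:
  94.36.0.0/15 (94.36.0.0 - 94.37.255.255)
  94.36.160.0/19 (94.36.160.0 - 94.36.191.255)
Total matching entries: 2.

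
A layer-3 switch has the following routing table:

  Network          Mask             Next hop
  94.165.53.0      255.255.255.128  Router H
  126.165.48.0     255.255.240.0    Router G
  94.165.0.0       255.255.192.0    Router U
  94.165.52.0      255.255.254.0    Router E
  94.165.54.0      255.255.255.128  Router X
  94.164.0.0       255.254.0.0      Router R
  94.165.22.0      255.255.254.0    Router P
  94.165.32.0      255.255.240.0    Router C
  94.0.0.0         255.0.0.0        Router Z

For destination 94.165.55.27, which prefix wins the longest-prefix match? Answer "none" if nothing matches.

94.165.0.0/18

Entries matching 94.165.55.27:
  94.0.0.0/8 (94.0.0.0 - 94.255.255.255)
  94.164.0.0/15 (94.164.0.0 - 94.165.255.255)
  94.165.0.0/18 (94.165.0.0 - 94.165.63.255)
Most specific is 94.165.0.0/18.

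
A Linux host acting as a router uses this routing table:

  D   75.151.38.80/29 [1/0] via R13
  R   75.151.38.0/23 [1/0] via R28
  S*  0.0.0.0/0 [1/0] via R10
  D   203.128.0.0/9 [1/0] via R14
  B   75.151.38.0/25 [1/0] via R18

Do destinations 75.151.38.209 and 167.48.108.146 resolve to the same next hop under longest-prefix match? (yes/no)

75.151.38.209: longest match 75.151.38.0/23 -> R28
167.48.108.146: longest match 0.0.0.0/0 -> R10

no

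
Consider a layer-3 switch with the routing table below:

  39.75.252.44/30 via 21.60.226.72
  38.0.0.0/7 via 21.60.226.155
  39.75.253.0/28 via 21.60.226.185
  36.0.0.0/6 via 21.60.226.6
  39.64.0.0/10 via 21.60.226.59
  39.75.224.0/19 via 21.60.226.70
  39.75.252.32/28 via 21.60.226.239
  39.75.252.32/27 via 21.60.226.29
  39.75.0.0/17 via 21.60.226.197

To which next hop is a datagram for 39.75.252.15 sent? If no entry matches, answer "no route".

21.60.226.70

Routes whose prefix contains 39.75.252.15:
  36.0.0.0/6 (36.0.0.0 - 39.255.255.255) -> 21.60.226.6
  38.0.0.0/7 (38.0.0.0 - 39.255.255.255) -> 21.60.226.155
  39.64.0.0/10 (39.64.0.0 - 39.127.255.255) -> 21.60.226.59
  39.75.224.0/19 (39.75.224.0 - 39.75.255.255) -> 21.60.226.70
More-specific entries that do NOT match:
  39.75.252.44/30 (39.75.252.44 - 39.75.252.47) does not contain 39.75.252.15
  39.75.253.0/28 (39.75.253.0 - 39.75.253.15) does not contain 39.75.252.15
  39.75.252.32/28 (39.75.252.32 - 39.75.252.47) does not contain 39.75.252.15
  39.75.252.32/27 (39.75.252.32 - 39.75.252.63) does not contain 39.75.252.15
Longest matching prefix is /19 -> next hop 21.60.226.70.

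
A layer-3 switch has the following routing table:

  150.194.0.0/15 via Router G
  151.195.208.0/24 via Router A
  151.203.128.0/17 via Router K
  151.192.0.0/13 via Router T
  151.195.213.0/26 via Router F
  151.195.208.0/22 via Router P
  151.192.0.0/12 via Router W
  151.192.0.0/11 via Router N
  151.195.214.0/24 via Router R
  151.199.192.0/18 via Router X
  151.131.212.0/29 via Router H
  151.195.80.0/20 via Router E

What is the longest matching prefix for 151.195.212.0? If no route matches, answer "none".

Entries matching 151.195.212.0:
  151.192.0.0/11 (151.192.0.0 - 151.223.255.255)
  151.192.0.0/12 (151.192.0.0 - 151.207.255.255)
  151.192.0.0/13 (151.192.0.0 - 151.199.255.255)
Most specific is 151.192.0.0/13.

151.192.0.0/13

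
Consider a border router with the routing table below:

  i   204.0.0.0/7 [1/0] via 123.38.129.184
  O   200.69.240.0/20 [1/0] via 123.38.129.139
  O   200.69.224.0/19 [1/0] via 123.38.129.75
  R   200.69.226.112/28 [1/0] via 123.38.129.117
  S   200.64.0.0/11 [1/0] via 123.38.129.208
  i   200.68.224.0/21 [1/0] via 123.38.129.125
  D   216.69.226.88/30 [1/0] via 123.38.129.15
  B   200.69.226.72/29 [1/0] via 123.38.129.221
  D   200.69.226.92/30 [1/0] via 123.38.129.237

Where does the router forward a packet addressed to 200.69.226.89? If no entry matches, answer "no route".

123.38.129.75

Routes whose prefix contains 200.69.226.89:
  200.64.0.0/11 (200.64.0.0 - 200.95.255.255) -> 123.38.129.208
  200.69.224.0/19 (200.69.224.0 - 200.69.255.255) -> 123.38.129.75
More-specific entries that do NOT match:
  216.69.226.88/30 (216.69.226.88 - 216.69.226.91) does not contain 200.69.226.89
  200.69.226.92/30 (200.69.226.92 - 200.69.226.95) does not contain 200.69.226.89
  200.69.226.72/29 (200.69.226.72 - 200.69.226.79) does not contain 200.69.226.89
  200.69.226.112/28 (200.69.226.112 - 200.69.226.127) does not contain 200.69.226.89
  200.68.224.0/21 (200.68.224.0 - 200.68.231.255) does not contain 200.69.226.89
  200.69.240.0/20 (200.69.240.0 - 200.69.255.255) does not contain 200.69.226.89
Longest matching prefix is /19 -> next hop 123.38.129.75.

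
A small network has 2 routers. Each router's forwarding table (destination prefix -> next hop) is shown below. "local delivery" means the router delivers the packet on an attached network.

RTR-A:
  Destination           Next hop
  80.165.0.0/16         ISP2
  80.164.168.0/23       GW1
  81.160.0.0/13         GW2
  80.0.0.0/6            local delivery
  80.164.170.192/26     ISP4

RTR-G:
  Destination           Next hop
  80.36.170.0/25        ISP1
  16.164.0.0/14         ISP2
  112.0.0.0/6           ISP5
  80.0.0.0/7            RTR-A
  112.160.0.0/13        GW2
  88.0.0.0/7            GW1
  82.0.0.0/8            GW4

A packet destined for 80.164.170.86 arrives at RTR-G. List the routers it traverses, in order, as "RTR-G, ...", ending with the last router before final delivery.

RTR-G, RTR-A

At RTR-G: longest match for 80.164.170.86 is 80.0.0.0/7 -> RTR-A
At RTR-A: longest match for 80.164.170.86 is 80.0.0.0/6 -> local delivery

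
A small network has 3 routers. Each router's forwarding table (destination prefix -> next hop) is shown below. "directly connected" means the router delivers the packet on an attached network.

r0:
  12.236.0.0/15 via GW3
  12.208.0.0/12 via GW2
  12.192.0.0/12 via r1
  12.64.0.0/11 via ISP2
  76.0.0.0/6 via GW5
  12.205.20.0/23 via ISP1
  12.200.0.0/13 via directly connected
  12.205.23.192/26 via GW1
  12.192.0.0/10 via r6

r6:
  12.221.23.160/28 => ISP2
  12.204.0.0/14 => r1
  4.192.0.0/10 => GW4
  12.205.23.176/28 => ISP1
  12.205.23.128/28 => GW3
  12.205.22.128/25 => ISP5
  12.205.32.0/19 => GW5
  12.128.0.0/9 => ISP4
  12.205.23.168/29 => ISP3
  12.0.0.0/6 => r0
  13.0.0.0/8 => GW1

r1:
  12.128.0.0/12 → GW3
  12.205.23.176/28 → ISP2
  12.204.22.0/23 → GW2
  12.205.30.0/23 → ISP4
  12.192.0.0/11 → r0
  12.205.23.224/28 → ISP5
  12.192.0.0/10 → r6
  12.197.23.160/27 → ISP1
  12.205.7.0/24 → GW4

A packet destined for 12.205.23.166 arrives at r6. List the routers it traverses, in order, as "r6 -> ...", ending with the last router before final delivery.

r6 -> r1 -> r0

At r6: longest match for 12.205.23.166 is 12.204.0.0/14 -> r1
At r1: longest match for 12.205.23.166 is 12.192.0.0/11 -> r0
At r0: longest match for 12.205.23.166 is 12.200.0.0/13 -> directly connected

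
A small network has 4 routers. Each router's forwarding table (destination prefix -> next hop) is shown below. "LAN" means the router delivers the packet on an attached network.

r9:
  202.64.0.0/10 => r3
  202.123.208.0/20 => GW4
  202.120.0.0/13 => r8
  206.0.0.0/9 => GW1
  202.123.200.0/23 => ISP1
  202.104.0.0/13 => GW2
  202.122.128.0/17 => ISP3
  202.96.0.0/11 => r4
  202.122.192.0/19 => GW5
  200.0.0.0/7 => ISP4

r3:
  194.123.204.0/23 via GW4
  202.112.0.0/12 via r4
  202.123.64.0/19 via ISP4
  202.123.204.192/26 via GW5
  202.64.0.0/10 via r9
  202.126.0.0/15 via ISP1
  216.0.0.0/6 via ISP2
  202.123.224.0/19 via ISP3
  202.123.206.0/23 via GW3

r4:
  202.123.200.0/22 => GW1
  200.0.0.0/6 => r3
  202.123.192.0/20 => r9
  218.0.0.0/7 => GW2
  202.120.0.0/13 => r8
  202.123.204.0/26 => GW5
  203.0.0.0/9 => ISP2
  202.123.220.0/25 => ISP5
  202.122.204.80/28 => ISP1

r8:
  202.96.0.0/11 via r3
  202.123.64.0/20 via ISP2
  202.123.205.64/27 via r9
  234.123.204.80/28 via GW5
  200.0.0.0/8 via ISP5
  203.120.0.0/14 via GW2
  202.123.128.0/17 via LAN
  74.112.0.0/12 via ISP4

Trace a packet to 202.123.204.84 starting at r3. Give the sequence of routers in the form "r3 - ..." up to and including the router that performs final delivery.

At r3: longest match for 202.123.204.84 is 202.112.0.0/12 -> r4
At r4: longest match for 202.123.204.84 is 202.123.192.0/20 -> r9
At r9: longest match for 202.123.204.84 is 202.120.0.0/13 -> r8
At r8: longest match for 202.123.204.84 is 202.123.128.0/17 -> LAN

r3 - r4 - r9 - r8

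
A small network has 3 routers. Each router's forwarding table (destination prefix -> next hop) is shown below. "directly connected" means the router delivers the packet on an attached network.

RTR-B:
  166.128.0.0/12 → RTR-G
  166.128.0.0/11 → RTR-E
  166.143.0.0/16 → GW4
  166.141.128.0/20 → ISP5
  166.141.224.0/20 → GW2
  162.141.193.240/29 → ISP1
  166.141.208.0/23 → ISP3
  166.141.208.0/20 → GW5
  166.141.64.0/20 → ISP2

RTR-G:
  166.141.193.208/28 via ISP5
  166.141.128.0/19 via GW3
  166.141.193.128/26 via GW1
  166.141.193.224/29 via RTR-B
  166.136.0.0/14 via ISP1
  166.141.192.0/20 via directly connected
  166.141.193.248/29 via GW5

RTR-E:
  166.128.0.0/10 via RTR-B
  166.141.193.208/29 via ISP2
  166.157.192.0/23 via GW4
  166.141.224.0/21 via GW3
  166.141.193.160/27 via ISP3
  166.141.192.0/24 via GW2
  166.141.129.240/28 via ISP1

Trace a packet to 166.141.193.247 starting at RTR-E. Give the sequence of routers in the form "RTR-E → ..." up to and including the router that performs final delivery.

RTR-E → RTR-B → RTR-G

At RTR-E: longest match for 166.141.193.247 is 166.128.0.0/10 -> RTR-B
At RTR-B: longest match for 166.141.193.247 is 166.128.0.0/12 -> RTR-G
At RTR-G: longest match for 166.141.193.247 is 166.141.192.0/20 -> directly connected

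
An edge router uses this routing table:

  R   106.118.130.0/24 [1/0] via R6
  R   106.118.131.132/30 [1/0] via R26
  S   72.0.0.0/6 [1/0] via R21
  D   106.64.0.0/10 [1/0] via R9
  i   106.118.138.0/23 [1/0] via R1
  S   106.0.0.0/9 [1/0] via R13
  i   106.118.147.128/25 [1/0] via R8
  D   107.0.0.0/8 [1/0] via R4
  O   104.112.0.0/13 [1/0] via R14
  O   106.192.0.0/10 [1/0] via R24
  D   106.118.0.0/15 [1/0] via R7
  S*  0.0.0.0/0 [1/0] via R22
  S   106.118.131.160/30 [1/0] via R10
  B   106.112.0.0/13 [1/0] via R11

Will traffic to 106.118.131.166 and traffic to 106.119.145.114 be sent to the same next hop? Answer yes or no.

yes

106.118.131.166: longest match 106.118.0.0/15 -> R7
106.119.145.114: longest match 106.118.0.0/15 -> R7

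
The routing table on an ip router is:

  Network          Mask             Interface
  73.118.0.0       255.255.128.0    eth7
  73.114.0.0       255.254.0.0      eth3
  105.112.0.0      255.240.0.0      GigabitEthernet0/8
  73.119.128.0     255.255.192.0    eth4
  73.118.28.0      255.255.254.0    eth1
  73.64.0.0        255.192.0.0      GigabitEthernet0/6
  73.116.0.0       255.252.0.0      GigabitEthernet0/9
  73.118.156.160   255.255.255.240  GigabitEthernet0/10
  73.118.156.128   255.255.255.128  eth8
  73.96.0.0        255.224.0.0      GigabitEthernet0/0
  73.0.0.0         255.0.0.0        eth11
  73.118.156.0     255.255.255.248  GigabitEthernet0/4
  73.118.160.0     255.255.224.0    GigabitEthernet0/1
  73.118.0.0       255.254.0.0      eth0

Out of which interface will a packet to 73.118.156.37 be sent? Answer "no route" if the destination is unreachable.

Routes whose prefix contains 73.118.156.37:
  73.0.0.0/8 (73.0.0.0 - 73.255.255.255) -> eth11
  73.64.0.0/10 (73.64.0.0 - 73.127.255.255) -> GigabitEthernet0/6
  73.96.0.0/11 (73.96.0.0 - 73.127.255.255) -> GigabitEthernet0/0
  73.116.0.0/14 (73.116.0.0 - 73.119.255.255) -> GigabitEthernet0/9
  73.118.0.0/15 (73.118.0.0 - 73.119.255.255) -> eth0
More-specific entries that do NOT match:
  73.118.156.0/29 (73.118.156.0 - 73.118.156.7) does not contain 73.118.156.37
  73.118.156.160/28 (73.118.156.160 - 73.118.156.175) does not contain 73.118.156.37
  73.118.156.128/25 (73.118.156.128 - 73.118.156.255) does not contain 73.118.156.37
  73.118.28.0/23 (73.118.28.0 - 73.118.29.255) does not contain 73.118.156.37
  73.118.160.0/19 (73.118.160.0 - 73.118.191.255) does not contain 73.118.156.37
  73.119.128.0/18 (73.119.128.0 - 73.119.191.255) does not contain 73.118.156.37
  73.118.0.0/17 (73.118.0.0 - 73.118.127.255) does not contain 73.118.156.37
Longest matching prefix is /15 -> interface eth0.

eth0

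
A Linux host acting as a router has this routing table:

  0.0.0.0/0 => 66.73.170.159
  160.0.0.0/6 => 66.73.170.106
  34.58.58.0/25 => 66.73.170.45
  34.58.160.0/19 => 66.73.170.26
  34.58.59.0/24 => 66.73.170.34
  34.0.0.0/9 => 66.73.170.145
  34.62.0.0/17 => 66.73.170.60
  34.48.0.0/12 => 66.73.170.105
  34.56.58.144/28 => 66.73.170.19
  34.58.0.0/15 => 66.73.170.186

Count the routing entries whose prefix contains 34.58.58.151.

Prefixes containing 34.58.58.151:
  0.0.0.0/0 (default, matches everything)
  34.0.0.0/9 (34.0.0.0 - 34.127.255.255)
  34.48.0.0/12 (34.48.0.0 - 34.63.255.255)
  34.58.0.0/15 (34.58.0.0 - 34.59.255.255)
Total matching entries: 4.

4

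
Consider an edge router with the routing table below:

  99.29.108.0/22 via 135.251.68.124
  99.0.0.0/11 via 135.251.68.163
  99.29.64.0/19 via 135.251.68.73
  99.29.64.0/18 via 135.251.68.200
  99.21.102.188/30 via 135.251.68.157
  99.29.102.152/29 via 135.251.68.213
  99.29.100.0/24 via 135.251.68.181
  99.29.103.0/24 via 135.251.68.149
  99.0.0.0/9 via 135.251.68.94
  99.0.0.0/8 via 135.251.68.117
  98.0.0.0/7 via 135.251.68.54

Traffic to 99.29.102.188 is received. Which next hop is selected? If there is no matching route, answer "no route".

Routes whose prefix contains 99.29.102.188:
  98.0.0.0/7 (98.0.0.0 - 99.255.255.255) -> 135.251.68.54
  99.0.0.0/8 (99.0.0.0 - 99.255.255.255) -> 135.251.68.117
  99.0.0.0/9 (99.0.0.0 - 99.127.255.255) -> 135.251.68.94
  99.0.0.0/11 (99.0.0.0 - 99.31.255.255) -> 135.251.68.163
  99.29.64.0/18 (99.29.64.0 - 99.29.127.255) -> 135.251.68.200
More-specific entries that do NOT match:
  99.21.102.188/30 (99.21.102.188 - 99.21.102.191) does not contain 99.29.102.188
  99.29.102.152/29 (99.29.102.152 - 99.29.102.159) does not contain 99.29.102.188
  99.29.100.0/24 (99.29.100.0 - 99.29.100.255) does not contain 99.29.102.188
  99.29.103.0/24 (99.29.103.0 - 99.29.103.255) does not contain 99.29.102.188
  99.29.108.0/22 (99.29.108.0 - 99.29.111.255) does not contain 99.29.102.188
  99.29.64.0/19 (99.29.64.0 - 99.29.95.255) does not contain 99.29.102.188
Longest matching prefix is /18 -> next hop 135.251.68.200.

135.251.68.200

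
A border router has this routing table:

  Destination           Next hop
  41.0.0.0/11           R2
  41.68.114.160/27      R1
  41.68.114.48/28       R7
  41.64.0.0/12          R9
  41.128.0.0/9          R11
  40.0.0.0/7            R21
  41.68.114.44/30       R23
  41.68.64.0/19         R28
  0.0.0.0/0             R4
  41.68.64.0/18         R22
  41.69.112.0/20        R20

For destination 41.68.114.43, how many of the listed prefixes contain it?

Prefixes containing 41.68.114.43:
  0.0.0.0/0 (default, matches everything)
  40.0.0.0/7 (40.0.0.0 - 41.255.255.255)
  41.64.0.0/12 (41.64.0.0 - 41.79.255.255)
  41.68.64.0/18 (41.68.64.0 - 41.68.127.255)
Total matching entries: 4.

4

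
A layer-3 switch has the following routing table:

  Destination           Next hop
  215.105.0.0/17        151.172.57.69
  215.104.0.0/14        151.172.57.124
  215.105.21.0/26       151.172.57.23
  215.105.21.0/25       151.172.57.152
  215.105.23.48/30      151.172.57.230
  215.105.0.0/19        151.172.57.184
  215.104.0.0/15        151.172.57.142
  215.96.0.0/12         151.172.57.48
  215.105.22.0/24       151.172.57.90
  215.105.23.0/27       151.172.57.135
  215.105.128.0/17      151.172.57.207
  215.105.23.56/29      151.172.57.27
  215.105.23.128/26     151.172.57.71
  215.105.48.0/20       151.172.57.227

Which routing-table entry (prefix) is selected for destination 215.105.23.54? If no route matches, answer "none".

Entries matching 215.105.23.54:
  215.96.0.0/12 (215.96.0.0 - 215.111.255.255)
  215.104.0.0/14 (215.104.0.0 - 215.107.255.255)
  215.104.0.0/15 (215.104.0.0 - 215.105.255.255)
  215.105.0.0/17 (215.105.0.0 - 215.105.127.255)
  215.105.0.0/19 (215.105.0.0 - 215.105.31.255)
Most specific is 215.105.0.0/19.

215.105.0.0/19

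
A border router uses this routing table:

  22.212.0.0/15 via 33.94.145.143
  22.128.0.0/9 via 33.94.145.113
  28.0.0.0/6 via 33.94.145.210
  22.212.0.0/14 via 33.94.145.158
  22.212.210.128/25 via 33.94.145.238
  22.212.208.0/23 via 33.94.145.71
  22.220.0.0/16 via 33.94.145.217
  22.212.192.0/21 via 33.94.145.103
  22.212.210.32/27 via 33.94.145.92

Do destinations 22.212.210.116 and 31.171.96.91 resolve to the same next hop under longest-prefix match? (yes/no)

no

22.212.210.116: longest match 22.212.0.0/15 -> 33.94.145.143
31.171.96.91: longest match 28.0.0.0/6 -> 33.94.145.210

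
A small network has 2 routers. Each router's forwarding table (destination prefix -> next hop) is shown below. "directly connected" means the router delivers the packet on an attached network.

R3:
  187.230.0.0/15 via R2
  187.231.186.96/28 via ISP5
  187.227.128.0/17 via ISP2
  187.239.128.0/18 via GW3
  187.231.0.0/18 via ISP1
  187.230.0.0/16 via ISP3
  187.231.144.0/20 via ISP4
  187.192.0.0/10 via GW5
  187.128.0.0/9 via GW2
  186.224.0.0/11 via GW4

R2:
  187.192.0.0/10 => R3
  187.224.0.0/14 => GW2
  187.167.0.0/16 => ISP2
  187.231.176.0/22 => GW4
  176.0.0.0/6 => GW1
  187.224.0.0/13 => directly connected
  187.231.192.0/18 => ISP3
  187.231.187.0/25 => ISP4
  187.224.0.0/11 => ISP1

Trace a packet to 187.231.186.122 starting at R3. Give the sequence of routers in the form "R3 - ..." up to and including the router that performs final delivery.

At R3: longest match for 187.231.186.122 is 187.230.0.0/15 -> R2
At R2: longest match for 187.231.186.122 is 187.224.0.0/13 -> directly connected

R3 - R2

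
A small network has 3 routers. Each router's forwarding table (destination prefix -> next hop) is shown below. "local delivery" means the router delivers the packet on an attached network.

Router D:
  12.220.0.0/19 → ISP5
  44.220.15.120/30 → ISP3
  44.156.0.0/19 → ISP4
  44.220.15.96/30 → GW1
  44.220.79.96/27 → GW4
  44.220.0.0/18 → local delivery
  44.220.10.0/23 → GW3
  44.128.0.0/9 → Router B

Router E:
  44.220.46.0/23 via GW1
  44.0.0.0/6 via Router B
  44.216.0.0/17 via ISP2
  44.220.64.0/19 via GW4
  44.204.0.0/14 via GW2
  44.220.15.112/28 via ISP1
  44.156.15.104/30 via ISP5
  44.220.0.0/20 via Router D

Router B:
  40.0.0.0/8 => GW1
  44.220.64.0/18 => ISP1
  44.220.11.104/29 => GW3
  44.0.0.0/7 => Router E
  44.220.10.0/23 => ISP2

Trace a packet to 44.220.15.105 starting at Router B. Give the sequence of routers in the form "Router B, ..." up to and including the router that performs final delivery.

Router B, Router E, Router D

At Router B: longest match for 44.220.15.105 is 44.0.0.0/7 -> Router E
At Router E: longest match for 44.220.15.105 is 44.220.0.0/20 -> Router D
At Router D: longest match for 44.220.15.105 is 44.220.0.0/18 -> local delivery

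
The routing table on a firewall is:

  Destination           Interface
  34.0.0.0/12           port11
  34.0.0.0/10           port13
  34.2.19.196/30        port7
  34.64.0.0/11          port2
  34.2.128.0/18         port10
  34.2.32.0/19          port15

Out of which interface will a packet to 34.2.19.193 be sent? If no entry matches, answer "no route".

Routes whose prefix contains 34.2.19.193:
  34.0.0.0/10 (34.0.0.0 - 34.63.255.255) -> port13
  34.0.0.0/12 (34.0.0.0 - 34.15.255.255) -> port11
More-specific entries that do NOT match:
  34.2.19.196/30 (34.2.19.196 - 34.2.19.199) does not contain 34.2.19.193
  34.2.32.0/19 (34.2.32.0 - 34.2.63.255) does not contain 34.2.19.193
  34.2.128.0/18 (34.2.128.0 - 34.2.191.255) does not contain 34.2.19.193
Longest matching prefix is /12 -> interface port11.

port11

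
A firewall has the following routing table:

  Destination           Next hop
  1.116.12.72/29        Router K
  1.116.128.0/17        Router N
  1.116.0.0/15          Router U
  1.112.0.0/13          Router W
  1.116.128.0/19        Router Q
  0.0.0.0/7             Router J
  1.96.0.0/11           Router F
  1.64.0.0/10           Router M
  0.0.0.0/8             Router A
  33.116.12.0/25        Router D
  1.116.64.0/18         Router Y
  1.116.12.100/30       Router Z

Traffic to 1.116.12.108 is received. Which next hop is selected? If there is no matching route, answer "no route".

Router U

Routes whose prefix contains 1.116.12.108:
  0.0.0.0/7 (0.0.0.0 - 1.255.255.255) -> Router J
  1.64.0.0/10 (1.64.0.0 - 1.127.255.255) -> Router M
  1.96.0.0/11 (1.96.0.0 - 1.127.255.255) -> Router F
  1.112.0.0/13 (1.112.0.0 - 1.119.255.255) -> Router W
  1.116.0.0/15 (1.116.0.0 - 1.117.255.255) -> Router U
More-specific entries that do NOT match:
  1.116.12.100/30 (1.116.12.100 - 1.116.12.103) does not contain 1.116.12.108
  1.116.12.72/29 (1.116.12.72 - 1.116.12.79) does not contain 1.116.12.108
  33.116.12.0/25 (33.116.12.0 - 33.116.12.127) does not contain 1.116.12.108
  1.116.128.0/19 (1.116.128.0 - 1.116.159.255) does not contain 1.116.12.108
  1.116.64.0/18 (1.116.64.0 - 1.116.127.255) does not contain 1.116.12.108
  1.116.128.0/17 (1.116.128.0 - 1.116.255.255) does not contain 1.116.12.108
Longest matching prefix is /15 -> next hop Router U.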